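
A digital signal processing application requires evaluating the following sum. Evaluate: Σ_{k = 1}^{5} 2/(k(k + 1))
Partial fractions: 2/(k(k + 1)) = 2/k - 2/(k + 1)
Telescoping sum: 2(1 - 1/6) = 2·5/6

Answer: 5/3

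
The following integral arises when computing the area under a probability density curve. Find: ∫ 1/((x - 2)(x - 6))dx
Partial fractions: 1/((x-2)(x-6)) = A/(x-2)+B/(x-6)
A = -1/4, B = 1/4
∫ [-1/4· 1/(x-2)+1/4· 1/(x-6)] dx
= (1/4)[ln|x-6| - ln|x-2|]+C

Answer: (1/4)·ln|(x-6)/(x-2)|+C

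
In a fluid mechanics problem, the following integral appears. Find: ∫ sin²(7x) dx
Using identity sin²(u) = (1 - cos(2u))/2:
∫ (1 - cos(14x))/2 dx = x/2 - sin(14x)/28 + C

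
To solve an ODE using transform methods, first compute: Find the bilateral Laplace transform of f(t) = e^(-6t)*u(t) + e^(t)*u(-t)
For e^(-6t)*u(t): L = 1/(s + 6), Re(s) > -6
For e^(t)*u(-t): L = -1/(s-1), Re(s) < 1
Combined: F(s) = 1/(s + 6) - 1/(s-1), -6 < Re(s) < 1

Answer: 1/(s + 6) - 1/(s-1), ROC: -6 < Re(s) < 1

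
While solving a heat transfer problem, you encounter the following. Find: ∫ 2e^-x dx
Since d/dx[e^-x] = - e^-x, we get -2e^-x + C

Answer: -2e^-x + C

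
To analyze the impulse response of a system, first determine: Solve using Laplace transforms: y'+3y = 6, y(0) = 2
Take L of both sides: sY(s)-2+3Y(s) = 6/s
Y(s)(s+3) = 6/s+2
Y(s) = 6/(s(s+3))+2/(s+3)
Partial fractions: 6/(s(s+3)) = 2/s - 2/(s+3)
So Y(s) = 2/s
Inverse transform (L^(-1){1/s} = 1, L^(-1){1/(s+3)} = e^(-3t)):

Answer: y(t) = 2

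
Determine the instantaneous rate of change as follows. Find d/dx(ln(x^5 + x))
Chain rule: d/dx[ln(u)]=u'/u where u=x^5+x
u'=5x^4+1

Answer: (5x^4+1)/(x^5+x)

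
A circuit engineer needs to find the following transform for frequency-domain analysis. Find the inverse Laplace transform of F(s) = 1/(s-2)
L^(-1){1/(s-a)} = c·e^(at)
Here a = 2, c = 1

Answer: e^(2t)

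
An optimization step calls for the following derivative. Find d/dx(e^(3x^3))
Chain rule: d/dx[e^u]=e^u · u' where u=3x^3
u'=9x^2

Answer: 9x^2·e^(3x^3)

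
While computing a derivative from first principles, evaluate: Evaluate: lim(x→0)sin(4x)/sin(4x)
sin(u) ≈ u for small u:
sin(4x)/sin(4x) ≈ 4x/(4x) = 4/4

Answer: 1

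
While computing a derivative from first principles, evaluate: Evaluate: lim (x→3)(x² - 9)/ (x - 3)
Factor: (x² - 9)=(x-3)(x + 3)
Cancel (x-3): lim(x→3) (x + 3)=6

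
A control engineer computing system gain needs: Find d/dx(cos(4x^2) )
Chain rule: d/dx[cos(u)] = -sin(u)·u' where u = 4x^2
u' = 8x

Answer: -8x·sin(4x^2)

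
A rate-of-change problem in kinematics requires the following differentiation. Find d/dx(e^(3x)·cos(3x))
Product rule: (fg)' = f'g+fg'
f = e^(3x), f' = 3·e^(3x)
g = cos(3x), g' = -3·sin(3x)

Answer: 3·e^(3x)·cos(3x)-3·e^(3x)·sin(3x)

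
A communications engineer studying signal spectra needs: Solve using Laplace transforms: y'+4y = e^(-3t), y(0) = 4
Take L: sY - 4 + 4Y = 1/(s + 3)
Y(s + 4) = 1/(s + 3) + 4
Y = 1/((s + 3)(s + 4)) + 4/(s + 4)
Partial fractions: 1/((s + 3)(s + 4)) = 1/(s + 3) - 1/(s + 4)
So Y = 1/(s + 3) + 3/(s + 4)
Inverse Laplace transform (L^(-1){1/(s + 3)} = e^(-3t), L^(-1){1/(s + 4)} = e^(-4t)):

Answer: y(t) = 1·e^(-3t) + 3·e^(-4t)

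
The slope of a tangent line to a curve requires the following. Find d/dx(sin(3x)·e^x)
Product rule: (fg)'=f'g+fg'
f=sin(3x), f'=3·cos(3x)
g=e^x, g'=e^x

Answer: 3·cos(3x)·e^x+sin(3x)·e^x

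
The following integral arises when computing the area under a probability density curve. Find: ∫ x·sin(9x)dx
By parts: u=x, dv=sin(9x) dx
du=dx, v=-cos(9x)/9
=-x·cos(9x)/9 + sin(9x)/9² + C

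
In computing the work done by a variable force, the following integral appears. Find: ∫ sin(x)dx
Using standard integral: ∫ sin(x) dx = -cos(x)+C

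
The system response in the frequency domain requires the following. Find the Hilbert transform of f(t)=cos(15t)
The Hilbert transform shifts each frequency component by -pi/2.
H{cos(wt)}=sin(wt)
With w=15: H{cos(15t)}=sin(15t)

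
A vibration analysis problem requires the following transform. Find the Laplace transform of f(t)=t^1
L{t^n}=n!/s^(n+1)
L{t^1}=1!/s^2=1/s^2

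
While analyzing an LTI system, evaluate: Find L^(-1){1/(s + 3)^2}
L^(-1){1/(s-a)^n} = t^(n-1)·e^(at)/(n-1)!
Here a = -3, n = 2: t^1·e^(-3t)/1

Answer: t·e^(-3t)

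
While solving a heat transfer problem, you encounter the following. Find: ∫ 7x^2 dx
Using power rule: ∫ 7x^2 dx = 7/3 x^3 + C = (7/3)x^3 + C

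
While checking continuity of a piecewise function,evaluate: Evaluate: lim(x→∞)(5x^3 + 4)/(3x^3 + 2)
Divide numerator and denominator by x^3:
lim (5 + 4/x^3)/(3 + 2/x^3) = 5/3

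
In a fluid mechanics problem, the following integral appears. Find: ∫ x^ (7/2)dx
Power rule: ∫ x^(7/2) dx=x^(9/2)/(9/2)+C

Answer: (2/9)·x^(9/2)+C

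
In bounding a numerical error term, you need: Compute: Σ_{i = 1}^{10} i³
Using formula: Σ i^3=[n(n+1)/2]²=[10·11/2]²=3025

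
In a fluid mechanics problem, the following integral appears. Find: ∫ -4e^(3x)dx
Since d/dx[e^(3x)] = 3e^(3x), we get -4/3 e^(3x)+C

Answer: (-4/3)e^(3x)+C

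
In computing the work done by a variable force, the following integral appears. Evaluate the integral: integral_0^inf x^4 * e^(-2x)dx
This is a Gamma integral. Substitute u=2x (du=2 dx):
integral_0^inf x^4 * e^(-2x) dx=(1/2^5) integral_0^inf u^4 * e^(-u) du
=Gamma(5)/2^5=4!/2^5=24/32

Answer: 3/4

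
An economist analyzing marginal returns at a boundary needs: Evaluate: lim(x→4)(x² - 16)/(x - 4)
Factor: (x² - 16) = (x-4)(x+4)
Cancel (x-4): lim(x→4) (x+4) = 8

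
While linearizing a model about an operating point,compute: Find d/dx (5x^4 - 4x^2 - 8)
Power rule: d/dx(ax^n) = n·a·x^(n-1)
Term by term: 20·x^3 - 8·x

Answer: 20x^3 - 8x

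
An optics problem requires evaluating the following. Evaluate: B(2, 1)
B(x,y)=Γ(x)Γ(y)/Γ(x + y)=(x-1)!(y-1)!/(x + y-1)!
B(2,1)=1!·0!/2!=1/2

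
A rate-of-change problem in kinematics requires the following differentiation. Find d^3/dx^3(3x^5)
Apply power rule 3 times:
d^1: 15x^4
d^2: 60x^3
d^3: 180x^2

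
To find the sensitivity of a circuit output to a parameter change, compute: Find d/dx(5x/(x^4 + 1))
Quotient rule: (f/g)' = (f'g - fg')/g²
f = 5x, f' = 5
g = x^4+1, g' = 4x^3

Answer: (5·(x^4+1)-20x^4)/(x^4+1)²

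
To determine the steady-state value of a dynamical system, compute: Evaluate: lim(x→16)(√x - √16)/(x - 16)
Multiply by conjugate (√x + √16)/(√x + √16):
= (x - 16)/((x - 16)(√x + √16)) = 1/(√x + √16)
As x → 16: 1/(2√16)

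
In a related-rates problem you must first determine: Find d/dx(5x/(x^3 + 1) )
Quotient rule: (f/g)'=(f'g - fg')/g²
f=5x, f'=5
g=x^3 + 1, g'=3x^2

Answer: (5·(x^3 + 1) - 15x^3)/(x^3 + 1)²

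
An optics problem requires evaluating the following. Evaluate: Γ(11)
Γ(n)=(n-1)! for positive integers
Γ(11)=10!=3628800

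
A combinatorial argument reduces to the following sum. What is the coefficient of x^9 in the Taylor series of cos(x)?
cos(x) has only even powers. Coefficient of x^9 = 0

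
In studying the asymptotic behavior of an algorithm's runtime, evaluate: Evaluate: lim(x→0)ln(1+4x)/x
L'Hôpital (0/0): lim 4/(1 + 4x) / 1=4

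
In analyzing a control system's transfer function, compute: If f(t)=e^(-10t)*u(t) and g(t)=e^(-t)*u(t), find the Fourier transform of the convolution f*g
By the convolution theorem: F{f*g} = F(omega)*G(omega)
F(omega) = 1/(10+j*omega), G(omega) = 1/(1+j*omega)
F{f*g} = 1/((10+j*omega)(1+j*omega))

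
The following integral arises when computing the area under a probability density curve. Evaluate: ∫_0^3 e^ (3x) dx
Antiderivative: (1/3)e^(3x)
Evaluate: (1/3)(e^9-1)

Answer: (e^9-1)/3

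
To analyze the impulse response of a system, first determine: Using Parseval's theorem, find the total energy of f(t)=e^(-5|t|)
Parseval's theorem: E = integral |f(t)|^2 dt = (1/2pi) integral |F(omega)|^2 domega
E = integral_{-inf}^{inf} e^(-10|t|) dt = 2*integral_0^inf e^(-10t) dt = 2/(2*5) = 1/5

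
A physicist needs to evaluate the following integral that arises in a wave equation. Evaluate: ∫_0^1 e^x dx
Antiderivative: e^x
Evaluate: (e^1 - 1)

Answer: e^1 - 1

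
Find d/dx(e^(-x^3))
Chain rule: d/dx[e^u] = e^u · u' where u = -x^3
u' = -3x^2

Answer: -3x^2·e^(-x^3)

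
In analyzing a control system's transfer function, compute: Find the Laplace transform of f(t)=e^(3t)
L{e^(at)} = 1/(s-a)
L{e^(3t)} = 1/(s-3)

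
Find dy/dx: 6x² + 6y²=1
Differentiate: 12x + 12y·(dy/dx) = 0
dy/dx = -12x/(12y) = -1·(x/y)

Answer: dy/dx = -1·(x/y)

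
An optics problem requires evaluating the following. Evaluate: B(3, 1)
B(x,y) = Γ(x)Γ(y)/Γ(x + y) = (x-1)!(y-1)!/(x + y-1)!
B(3,1) = 2!·0!/3! = 1/3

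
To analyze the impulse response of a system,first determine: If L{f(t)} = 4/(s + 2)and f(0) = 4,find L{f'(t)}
L{f'(t)}=s·F(s) - f(0)=4s/(s+2)-4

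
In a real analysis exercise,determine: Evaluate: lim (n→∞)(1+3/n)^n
This is the definition of e^3: lim(1+3/n)^n = e^3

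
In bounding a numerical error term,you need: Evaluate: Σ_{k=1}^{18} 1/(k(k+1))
Partial fractions: 1/(k(k+1))=1/k - 1/(k+1)
Telescoping sum: 1(1-1/19)=1·18/19

Answer: 18/19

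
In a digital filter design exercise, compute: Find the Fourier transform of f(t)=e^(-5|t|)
Using the standard pair: F{e^(-a|t|)} = 2a/(a^2+omega^2)
With a = 5: F(omega) = 10/(25+omega^2)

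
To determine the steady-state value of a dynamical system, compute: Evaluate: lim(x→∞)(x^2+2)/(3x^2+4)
Divide numerator and denominator by x^2:
lim (1+2/x^2)/(3+4/x^2) = 1/3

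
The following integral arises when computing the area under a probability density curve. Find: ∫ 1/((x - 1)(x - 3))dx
Partial fractions: 1/((x-1)(x-3))=A/(x-1) + B/(x-3)
A=-1/2, B=1/2
∫ [-1/2· 1/(x-1) + 1/2· 1/(x-3)] dx
=(1/2)[ln|x-3| - ln|x-1|] + C

Answer: (1/2)·ln|(x-3)/(x-1)| + C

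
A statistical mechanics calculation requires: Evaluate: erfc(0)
erfc(x)=1 - erf(x); erfc(0)=1 - erf(0)=1 - 0=1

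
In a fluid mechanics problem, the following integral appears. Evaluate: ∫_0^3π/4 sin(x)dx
Antiderivative: -cos(x)
Evaluate at bounds: [-cos(1·3π/4)/1] - [-cos(1·0)/1]
=(-(-√2/2)+(1))/1=1+√2/2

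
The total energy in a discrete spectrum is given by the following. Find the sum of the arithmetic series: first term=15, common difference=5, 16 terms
Last term: a_n=15+(16-1)·5=90
Sum=n(a_1+a_n)/2=16(15+90)/2=840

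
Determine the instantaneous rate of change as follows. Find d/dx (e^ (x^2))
Chain rule: d/dx[e^u]=e^u · u' where u=x^2
u'=2x

Answer: 2x·e^(x^2)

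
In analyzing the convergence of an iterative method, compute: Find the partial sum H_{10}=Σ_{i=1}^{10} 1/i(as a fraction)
H_10=1 + 1/2 + 1/3 + ... + 1/10
=7381/2520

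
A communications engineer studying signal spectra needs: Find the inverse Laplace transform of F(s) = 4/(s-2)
L^(-1){4/(s-a)}=c·e^(at)
Here a=2, c=4

Answer: 4e^(2t)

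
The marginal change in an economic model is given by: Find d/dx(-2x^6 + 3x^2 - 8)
Power rule: d/dx(ax^n)=n·a·x^(n-1)
Term by term: -12·x^5 + 6·x

Answer: -12x^5 + 6x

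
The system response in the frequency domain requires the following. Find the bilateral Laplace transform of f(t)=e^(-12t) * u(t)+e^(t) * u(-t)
For e^(-12t)*u(t): L=1/(s+12), Re(s) > -12
For e^(t)*u(-t): L=-1/(s-1), Re(s) < 1
Combined: F(s)=1/(s+12)-1/(s-1), -12 < Re(s) < 1

Answer: 1/(s+12)-1/(s-1), ROC: -12 < Re(s) < 1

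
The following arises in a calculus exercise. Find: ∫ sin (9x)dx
Using substitution u = 9x: ∫ sin(u) du/9 = -cos(u)/9 + C

Answer: (-1/9)cos(9x) + C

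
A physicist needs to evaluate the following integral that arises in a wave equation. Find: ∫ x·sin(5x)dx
By parts: u=x, dv=sin(5x) dx
du=dx, v=-cos(5x)/5
=-x·cos(5x)/5 + sin(5x)/5² + C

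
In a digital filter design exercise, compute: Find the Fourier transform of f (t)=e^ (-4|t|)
Using the standard pair: F{e^(-a|t|)}=2a/(a^2 + omega^2)
With a=4: F(omega)=8/(16 + omega^2)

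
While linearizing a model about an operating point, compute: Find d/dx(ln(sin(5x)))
Chain rule: d/dx[ln(u)]=u'/u where u=sin(5x)
u'=5cos(5x)

Answer: (5cos(5x))/(sin(5x))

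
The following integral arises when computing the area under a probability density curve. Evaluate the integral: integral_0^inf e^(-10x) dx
integral_0^inf e^(-10x) dx=[-1/10*e^(-10x)]_0^inf
=0 - (-1/10)=1/10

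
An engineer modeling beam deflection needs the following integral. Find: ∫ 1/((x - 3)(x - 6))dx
Partial fractions: 1/((x-3)(x-6))=A/(x-3) + B/(x-6)
A=-1/3, B=1/3
∫ [-1/3· 1/(x-3) + 1/3· 1/(x-6)] dx
=(1/3)[ln|x-6| - ln|x-3|] + C

Answer: (1/3)·ln|(x-6)/(x-3)| + C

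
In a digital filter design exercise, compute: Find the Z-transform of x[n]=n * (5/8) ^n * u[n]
Using the property Z{n*a^n*u[n]} = az/(z-a)^2
With a = 5/8: X(z) = (5/8)z/(z - 5/8)^2, |z| > 5/8

Answer: (5/8)z/(z - 5/8)^2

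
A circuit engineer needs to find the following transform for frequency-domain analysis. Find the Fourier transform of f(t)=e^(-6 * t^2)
The Fourier transform of a Gaussian e^(-a * t^2) is sqrt(pi/a) * e^(-omega^2/(4a)).
With a=6: F(omega)=sqrt(pi/6) * e^(-omega^2/24)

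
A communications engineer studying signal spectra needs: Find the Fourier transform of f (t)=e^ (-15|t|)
Using the standard pair: F{e^(-a|t|)} = 2a/(a^2+omega^2)
With a = 15: F(omega) = 30/(225+omega^2)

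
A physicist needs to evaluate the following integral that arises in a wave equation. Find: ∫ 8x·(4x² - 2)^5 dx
Let u=4x² - 2, du=8x dx
∫ u^5 du=u^6/6+C

Answer: (4x² - 2)^6/6+C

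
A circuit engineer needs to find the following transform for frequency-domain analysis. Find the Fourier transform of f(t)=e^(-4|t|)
Using the standard pair: F{e^(-a|t|)}=2a/(a^2 + omega^2)
With a=4: F(omega)=8/(16 + omega^2)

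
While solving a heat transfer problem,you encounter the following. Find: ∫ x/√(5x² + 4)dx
Let u = 5x²+4, du = 10x dx
∫ (1/10)·u^(-1/2) du = √u/5+C

Answer: √(5x²+4)/5+C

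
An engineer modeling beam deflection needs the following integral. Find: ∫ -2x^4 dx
Using power rule: ∫ -2x^4 dx = -2/5 x^5+C = (-2/5)x^5+C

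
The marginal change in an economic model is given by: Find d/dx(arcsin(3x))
d/dx[arcsin(u)] = u'/√(1-u²), u = 3x, u' = 3

Answer: 3/√(1 - 9x²)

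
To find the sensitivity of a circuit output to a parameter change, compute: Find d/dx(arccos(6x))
d/dx[arccos(u)]=-u'/√(1-u²), u=6x, u'=6

Answer: -6/√(1-36x²)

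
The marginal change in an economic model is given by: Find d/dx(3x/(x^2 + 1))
Quotient rule: (f/g)'=(f'g - fg')/g²
f=3x, f'=3
g=x^2+1, g'=2x

Answer: (3·(x^2+1)-6x^2)/(x^2+1)²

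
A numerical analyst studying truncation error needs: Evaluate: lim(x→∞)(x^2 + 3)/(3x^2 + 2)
Divide numerator and denominator by x^2:
lim (1 + 3/x^2)/(3 + 2/x^2)=1/3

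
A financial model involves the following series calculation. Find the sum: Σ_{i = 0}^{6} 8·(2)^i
Geometric series: S = a(1 - r^n)/(1 - r)
a = 8, r = 2, n = 7
S = 8(1-128)/-1 = 1016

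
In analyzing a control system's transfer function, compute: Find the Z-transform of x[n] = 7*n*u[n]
Z{n*u[n]}=z/(z-1)^2
By linearity: Z{7*n*u[n]}=7z/(z-1)^2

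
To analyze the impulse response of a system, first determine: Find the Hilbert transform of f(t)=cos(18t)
The Hilbert transform shifts each frequency component by -pi/2.
H{cos(wt)} = sin(wt)
With w = 18: H{cos(18t)} = sin(18t)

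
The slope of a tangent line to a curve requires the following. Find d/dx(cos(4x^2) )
Chain rule: d/dx[cos(u)]=-sin(u)·u' where u=4x^2
u'=8x

Answer: -8x·sin(4x^2)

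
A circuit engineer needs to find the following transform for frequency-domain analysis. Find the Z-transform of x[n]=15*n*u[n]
Z{n*u[n]}=z/(z-1)^2
By linearity: Z{15*n*u[n]}=15z/(z-1)^2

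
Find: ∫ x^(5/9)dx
Power rule: ∫ x^(5/9) dx = x^(14/9)/(14/9)+C

Answer: (9/14)·x^(14/9)+C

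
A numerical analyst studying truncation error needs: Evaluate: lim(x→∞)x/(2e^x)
Apply L'Hôpital 1 times (∞/∞ each time):
Eventually get 1!/(2e^x) → 0

Answer: 0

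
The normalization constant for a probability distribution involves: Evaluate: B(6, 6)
B(x,y)=Γ(x)Γ(y)/Γ(x+y)=(x-1)!(y-1)!/(x+y-1)!
B(6,6)=5!·5!/11!=1/2772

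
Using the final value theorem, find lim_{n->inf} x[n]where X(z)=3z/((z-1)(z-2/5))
Final value theorem: lim x[n] = lim_{z->1} (z-1)*X(z)
(z-1)*X(z) = 3z/(z-2/5)
As z->1: 3/(1-2/5) = 3/(3/5) = 5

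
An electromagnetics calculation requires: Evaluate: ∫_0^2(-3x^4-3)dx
Step 1: Find antiderivative F(x)=(-3/5)x^5 - 3x
Step 2: F(2) - F(0)=-126/5 - (0)=-126/5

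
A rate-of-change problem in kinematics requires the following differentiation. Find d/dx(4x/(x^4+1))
Quotient rule: (f/g)'=(f'g - fg')/g²
f=4x, f'=4
g=x^4+1, g'=4x^3

Answer: (4·(x^4+1)-16x^4)/(x^4+1)²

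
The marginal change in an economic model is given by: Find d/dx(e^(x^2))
Chain rule: d/dx[e^u]=e^u · u' where u=x^2
u'=2x

Answer: 2x·e^(x^2)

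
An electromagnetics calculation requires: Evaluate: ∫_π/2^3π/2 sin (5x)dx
Antiderivative: -cos(5x)/5
Evaluate at bounds: [-cos(5·3π/2)/5] - [-cos(5·π/2)/5]
= (-(0)+(0))/5 = 0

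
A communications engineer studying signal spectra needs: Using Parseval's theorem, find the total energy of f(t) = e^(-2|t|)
Parseval's theorem: E = integral |f(t)|^2 dt = (1/2pi) integral |F(omega)|^2 domega
E = integral_{-inf}^{inf} e^(-4|t|) dt = 2*integral_0^inf e^(-4t) dt = 2/(2*2) = 1/2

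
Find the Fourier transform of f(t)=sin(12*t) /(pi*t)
sin(W*t)/(pi*t)=(W/pi)*sinc(W*t/pi) is the impulse response of the ideal low-pass filter with cutoff W (here W=12).
Its Fourier transform is a rectangular function:
F(omega)=1 for |omega| < 12, 0 otherwise

Answer: rect(omega/24) [i.e., 1 for |omega| < 12, 0 otherwise]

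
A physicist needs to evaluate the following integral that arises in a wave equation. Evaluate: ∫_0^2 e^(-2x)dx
Antiderivative: (1/(-2))e^(-2x)
Evaluate: (1/(-2))(e^-4-1)

Answer: (e^-4-1)/(-2)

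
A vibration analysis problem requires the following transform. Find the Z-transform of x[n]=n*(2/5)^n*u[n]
Using the property Z{n*a^n*u[n]}=az/(z-a)^2
With a=2/5: X(z)=(2/5)z/(z - 2/5)^2, |z| > 2/5

Answer: (2/5)z/(z - 2/5)^2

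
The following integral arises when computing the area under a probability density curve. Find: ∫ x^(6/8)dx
Power rule: ∫ x^(3/4) dx=x^(7/4)/(7/4) + C

Answer: (4/7)·x^(7/4) + C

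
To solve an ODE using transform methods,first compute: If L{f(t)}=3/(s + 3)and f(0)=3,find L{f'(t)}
L{f'(t)}=s·F(s) - f(0)=3s/(s+3)-3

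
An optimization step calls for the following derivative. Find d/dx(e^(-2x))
Chain rule: d/dx[e^u]=e^u · u' where u=-2x
u'=-2

Answer: -2·e^(-2x)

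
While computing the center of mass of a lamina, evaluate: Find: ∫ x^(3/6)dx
Power rule: ∫ x^(1/2) dx=x^(3/2)/(3/2) + C

Answer: (2/3)·x^(3/2) + C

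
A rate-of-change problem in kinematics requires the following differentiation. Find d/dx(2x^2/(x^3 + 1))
Quotient rule: (f/g)' = (f'g - fg')/g²
f = 2x^2, f' = 4x
g = x^3 + 1, g' = 3x^2

Answer: (4x·(x^3 + 1) - 6x^4)/(x^3 + 1)²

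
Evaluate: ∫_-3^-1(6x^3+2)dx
Step 1: Find antiderivative F(x) = (3/2)x^4 + 2x
Step 2: F(-1) - F(-3) = -1/2 - (231/2) = -116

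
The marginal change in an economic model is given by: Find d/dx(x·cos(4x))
Product rule: (fg)' = f'g + fg'
f = x, f' = 1
g = cos(4x), g' = -4·sin(4x)

Answer: cos(4x) - 4x·sin(4x)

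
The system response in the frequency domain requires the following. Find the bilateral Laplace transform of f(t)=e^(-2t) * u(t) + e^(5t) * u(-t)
For e^(-2t)*u(t): L=1/(s+2), Re(s) > -2
For e^(5t)*u(-t): L=-1/(s-5), Re(s) < 5
Combined: F(s)=1/(s+2)-1/(s-5), -2 < Re(s) < 5

Answer: 1/(s+2)-1/(s-5), ROC: -2 < Re(s) < 5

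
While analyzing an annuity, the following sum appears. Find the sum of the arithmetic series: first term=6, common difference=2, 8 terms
Last term: a_n = 6 + (8 - 1)·2 = 20
Sum = n(a_1 + a_n)/2 = 8(6 + 20)/2 = 104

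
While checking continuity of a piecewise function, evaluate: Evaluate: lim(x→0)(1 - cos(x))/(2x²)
Using 1-cos(u) ≈ u²/2 for small u:
(1-cos(x)) ≈ (x)²/2 = 1x²/2
So limit = 1/(2·2) = 1/4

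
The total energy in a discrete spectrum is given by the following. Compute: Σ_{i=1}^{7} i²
Using formula: Σ i^2 = n(n + 1)(2n + 1)/6 = 7·8·15/6 = 140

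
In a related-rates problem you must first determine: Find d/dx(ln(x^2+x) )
Chain rule: d/dx[ln(u)]=u'/u where u=x^2+x
u'=2x+1

Answer: (2x+1)/(x^2+x)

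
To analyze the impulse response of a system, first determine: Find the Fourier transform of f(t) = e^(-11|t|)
Using the standard pair: F{e^(-a|t|)}=2a/(a^2 + omega^2)
With a=11: F(omega)=22/(121 + omega^2)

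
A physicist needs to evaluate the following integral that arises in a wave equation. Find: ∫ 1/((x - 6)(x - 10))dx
Partial fractions: 1/((x-6)(x-10)) = A/(x-6)+B/(x-10)
A = -1/4, B = 1/4
∫ [-1/4· 1/(x-6)+1/4· 1/(x-10)] dx
= (1/4)[ln|x-10| - ln|x-6|]+C

Answer: (1/4)·ln|(x-10)/(x-6)|+C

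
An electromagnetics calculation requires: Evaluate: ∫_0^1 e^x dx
Antiderivative: e^x
Evaluate: (e^1 - 1)

Answer: e^1 - 1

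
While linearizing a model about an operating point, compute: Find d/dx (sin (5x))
Chain rule: d/dx[sin(u)] = cos(u)·u' where u = 5x
u' = 5

Answer: 5·cos(5x)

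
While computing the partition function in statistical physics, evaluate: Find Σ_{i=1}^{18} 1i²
= 1·n(n+1)(2n+1)/6 = 1·18·19·37/6 = 2109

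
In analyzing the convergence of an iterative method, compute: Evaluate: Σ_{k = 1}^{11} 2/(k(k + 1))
Partial fractions: 2/(k(k+1)) = 2/k - 2/(k+1)
Telescoping sum: 2(1-1/12) = 2·11/12

Answer: 11/6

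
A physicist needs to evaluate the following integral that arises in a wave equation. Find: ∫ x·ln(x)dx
By parts: u = ln(x), dv = x dx
du = 1/x dx, v = x^2/2
= x^2·ln(x)/2 - ∫ x/2 dx
= x^2·ln(x)/2 - x^2/4 + C

Answer: x^2(ln(x)/2 - 1/4) + C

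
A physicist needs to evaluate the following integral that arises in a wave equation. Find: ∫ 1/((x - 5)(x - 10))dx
Partial fractions: 1/((x-5)(x-10)) = A/(x-5)+B/(x-10)
A = -1/5, B = 1/5
∫ [-1/5· 1/(x-5)+1/5· 1/(x-10)] dx
= (1/5)[ln|x-10| - ln|x-5|]+C

Answer: (1/5)·ln|(x-10)/(x-5)|+C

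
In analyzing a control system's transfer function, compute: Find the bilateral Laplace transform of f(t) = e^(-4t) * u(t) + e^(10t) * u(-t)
For e^(-4t)*u(t): L = 1/(s + 4), Re(s) > -4
For e^(10t)*u(-t): L = -1/(s-10), Re(s) < 10
Combined: F(s) = 1/(s + 4) - 1/(s-10), -4 < Re(s) < 10

Answer: 1/(s + 4) - 1/(s-10), ROC: -4 < Re(s) < 10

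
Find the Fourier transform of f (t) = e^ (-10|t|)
Using the standard pair: F{e^(-a|t|)} = 2a/(a^2+omega^2)
With a = 10: F(omega) = 20/(100+omega^2)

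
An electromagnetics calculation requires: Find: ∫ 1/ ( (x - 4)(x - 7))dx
Partial fractions: 1/((x-4)(x-7))=A/(x-4) + B/(x-7)
A=-1/3, B=1/3
∫ [-1/3· 1/(x-4) + 1/3· 1/(x-7)] dx
=(1/3)[ln|x-7| - ln|x-4|] + C

Answer: (1/3)·ln|(x-7)/(x-4)| + C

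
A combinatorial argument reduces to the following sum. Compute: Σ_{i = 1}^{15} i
Using formula: Σ i^1 = n(n + 1)/2 = 15·16/2 = 120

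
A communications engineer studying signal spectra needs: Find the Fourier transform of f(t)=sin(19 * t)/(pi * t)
sin(W*t)/(pi*t)=(W/pi)*sinc(W*t/pi) is the impulse response of the ideal low-pass filter with cutoff W (here W=19).
Its Fourier transform is a rectangular function:
F(omega)=1 for |omega| < 19, 0 otherwise

Answer: rect(omega/38) [i.e., 1 for |omega| < 19, 0 otherwise]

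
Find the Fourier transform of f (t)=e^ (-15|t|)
Using the standard pair: F{e^(-a|t|)}=2a/(a^2 + omega^2)
With a=15: F(omega)=30/(225 + omega^2)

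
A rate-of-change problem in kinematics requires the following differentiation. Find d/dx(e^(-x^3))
Chain rule: d/dx[e^u]=e^u · u' where u=-x^3
u'=-3x^2

Answer: -3x^2·e^(-x^3)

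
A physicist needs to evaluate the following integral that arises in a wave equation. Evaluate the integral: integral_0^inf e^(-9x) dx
integral_0^inf e^(-9x) dx=[-1/9*e^(-9x)]_0^inf
=0 - (-1/9)=1/9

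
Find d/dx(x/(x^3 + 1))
Quotient rule: (f/g)' = (f'g - fg')/g²
f = x, f' = 1
g = x^3+1, g' = 3x^2

Answer: (1·(x^3+1)-3x^3)/(x^3+1)²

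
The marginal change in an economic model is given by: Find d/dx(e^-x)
Chain rule: d/dx[e^u] = e^u · u' where u = -x
u' = -1

Answer: -1·e^-x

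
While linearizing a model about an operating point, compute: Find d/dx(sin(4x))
Chain rule: d/dx[sin(u)] = cos(u)·u' where u = 4x
u' = 4

Answer: 4·cos(4x)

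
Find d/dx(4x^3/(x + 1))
Quotient rule: (f/g)' = (f'g - fg')/g²
f = 4x^3, f' = 12x^2
g = x + 1, g' = 1

Answer: (12x^2·(x + 1) - 4x^3)/(x + 1)²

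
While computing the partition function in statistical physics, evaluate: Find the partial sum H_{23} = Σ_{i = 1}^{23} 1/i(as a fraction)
H_23 = 1 + 1/2 + 1/3 + ... + 1/23
= 444316699/118982864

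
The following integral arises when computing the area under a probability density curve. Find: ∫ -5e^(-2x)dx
Since d/dx[e^(-2x)] = -2e^(-2x), we get 5/2 e^(-2x) + C

Answer: (5/2)e^(-2x) + C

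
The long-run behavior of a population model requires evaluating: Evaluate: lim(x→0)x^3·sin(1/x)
Squeeze theorem: -|x^3| ≤ x^3·sin(1/x) ≤ |x^3|
Since x^3 → 0 as x → 0, by squeeze theorem the limit is 0

Answer: 0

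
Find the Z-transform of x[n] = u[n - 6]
Using the time-shift property: Z{u[n-6]}=z^(-6)*z/(z-1)
=z^(-5)/(z-1)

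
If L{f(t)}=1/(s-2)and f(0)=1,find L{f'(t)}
L{f'(t)} = s·F(s) - f(0) = s/(s-2)-1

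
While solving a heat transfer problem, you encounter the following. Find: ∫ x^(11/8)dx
Power rule: ∫ x^(11/8) dx = x^(19/8)/(19/8) + C

Answer: (8/19)·x^(19/8) + C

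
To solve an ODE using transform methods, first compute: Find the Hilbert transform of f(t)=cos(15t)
The Hilbert transform shifts each frequency component by -pi/2.
H{cos(wt)}=sin(wt)
With w=15: H{cos(15t)}=sin(15t)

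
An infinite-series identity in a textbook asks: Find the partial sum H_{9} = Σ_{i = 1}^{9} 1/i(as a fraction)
H_9=1 + 1/2 + 1/3 + ... + 1/9
=7129/2520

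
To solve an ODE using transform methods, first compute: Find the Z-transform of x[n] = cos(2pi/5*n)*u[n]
Z{cos(w0 * n) * u[n]}=z(z - cos(w0))/(z^2 - 2z * cos(w0) + 1)
With w0=2pi/5: X(z)=z(z - cos(2pi/5))/(z^2 - 2z * cos(2pi/5) + 1)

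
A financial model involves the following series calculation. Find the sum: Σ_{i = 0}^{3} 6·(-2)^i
Geometric series: S = a(1 - r^n)/(1 - r)
a = 6, r = -2, n = 4
S = 6(1-16)/3 = -30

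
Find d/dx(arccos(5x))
d/dx[arccos(u)] = -u'/√(1-u²), u = 5x, u' = 5

Answer: -5/√(1-25x²)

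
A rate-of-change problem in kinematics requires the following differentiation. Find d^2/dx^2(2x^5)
Apply power rule 2 times:
d^1: 10x^4
d^2: 40x^3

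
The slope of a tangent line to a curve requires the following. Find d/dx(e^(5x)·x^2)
Product rule: (fg)'=f'g+fg'
f=e^(5x), f'=5·e^(5x)
g=x^2, g'=2x

Answer: 5·e^(5x)·x^2+2·e^(5x)·x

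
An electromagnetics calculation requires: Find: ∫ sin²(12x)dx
Using identity sin²(u) = (1 - cos(2u))/2:
∫ (1 - cos(24x))/2 dx = x/2 - sin(24x)/48 + C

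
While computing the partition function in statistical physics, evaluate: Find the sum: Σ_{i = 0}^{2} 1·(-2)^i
Geometric series: S = a(1 - r^n)/(1 - r)
a = 1, r = -2, n = 3
S = 1(1 + 8)/3 = 3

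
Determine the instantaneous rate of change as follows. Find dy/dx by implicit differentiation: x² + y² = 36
Differentiate both sides: 2x+2y·(dy/dx) = 0
Solve: dy/dx = -2x/(2y) = -x/y

Answer: dy/dx = -x/y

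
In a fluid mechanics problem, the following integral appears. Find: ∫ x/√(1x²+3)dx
Let u = x²+3, du = 2x dx
∫ (1/2)·u^(-1/2) du = √u+C

Answer: √(x²+3)+C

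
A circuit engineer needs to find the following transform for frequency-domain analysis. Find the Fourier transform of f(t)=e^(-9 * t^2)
The Fourier transform of a Gaussian e^(-a * t^2) is sqrt(pi/a) * e^(-omega^2/(4a)).
With a = 9: F(omega) = sqrt(pi)/3 * e^(-omega^2/36)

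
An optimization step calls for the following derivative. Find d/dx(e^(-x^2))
Chain rule: d/dx[e^u] = e^u · u' where u = -x^2
u' = -2x

Answer: -2x·e^(-x^2)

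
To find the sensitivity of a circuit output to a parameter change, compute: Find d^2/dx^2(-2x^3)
Apply power rule 2 times:
d^1: -6x^2
d^2: -12x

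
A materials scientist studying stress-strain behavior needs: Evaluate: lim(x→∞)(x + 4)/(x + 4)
Divide numerator and denominator by x:
lim (1+4/x)/(1+4/x) = 1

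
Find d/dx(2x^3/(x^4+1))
Quotient rule: (f/g)'=(f'g - fg')/g²
f=2x^3, f'=6x^2
g=x^4+1, g'=4x^3

Answer: (6x^2·(x^4+1)-8x^6)/(x^4+1)²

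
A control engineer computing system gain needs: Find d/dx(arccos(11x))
d/dx[arccos(u)] = -u'/√(1-u²), u = 11x, u' = 11

Answer: -11/√(1 - 121x²)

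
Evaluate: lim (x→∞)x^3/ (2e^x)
Apply L'Hôpital 3 times (∞/∞ each time):
Eventually get 3!/(2e^x) → 0

Answer: 0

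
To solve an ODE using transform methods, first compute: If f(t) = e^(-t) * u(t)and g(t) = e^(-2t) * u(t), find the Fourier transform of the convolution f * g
By the convolution theorem: F{f * g}=F(omega) * G(omega)
F(omega)=1/(1+j * omega), G(omega)=1/(2+j * omega)
F{f * g}=1/((1+j * omega)(2+j * omega))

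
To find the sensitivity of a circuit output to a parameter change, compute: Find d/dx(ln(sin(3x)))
Chain rule: d/dx[ln(u)] = u'/u where u = sin(3x)
u' = 3cos(3x)

Answer: (3cos(3x))/(sin(3x))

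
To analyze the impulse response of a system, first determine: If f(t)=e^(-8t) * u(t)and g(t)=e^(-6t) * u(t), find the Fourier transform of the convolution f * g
By the convolution theorem: F{f * g}=F(omega) * G(omega)
F(omega)=1/(8+j * omega), G(omega)=1/(6+j * omega)
F{f * g}=1/((8+j * omega)(6+j * omega))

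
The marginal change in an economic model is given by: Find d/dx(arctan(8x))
d/dx[arctan(u)]=u'/(1 + u²), u=8x, u'=8

Answer: 8/(1 + 64x²)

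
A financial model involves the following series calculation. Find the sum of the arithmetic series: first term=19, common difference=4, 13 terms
Last term: a_n = 19+(13-1)·4 = 67
Sum = n(a_1+a_n)/2 = 13(19+67)/2 = 559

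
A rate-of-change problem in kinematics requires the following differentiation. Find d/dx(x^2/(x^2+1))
Quotient rule: (f/g)'=(f'g - fg')/g²
f=x^2, f'=2x
g=x^2+1, g'=2x

Answer: (2x·(x^2+1)-2x^3)/(x^2+1)²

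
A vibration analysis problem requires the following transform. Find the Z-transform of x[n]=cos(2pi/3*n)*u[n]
Z{cos(w0*n)*u[n]}=z(z - cos(w0))/(z^2-2z*cos(w0)+1)
With w0=2pi/3: X(z)=z(z - cos(2pi/3))/(z^2-2z*cos(2pi/3)+1)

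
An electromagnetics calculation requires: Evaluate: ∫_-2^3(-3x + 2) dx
Step 1: Find antiderivative F(x)=(-3/2)x^2 + 2x
Step 2: F(3) - F(-2)=-15/2 - (-10)=5/2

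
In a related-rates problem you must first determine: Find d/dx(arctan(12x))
d/dx[arctan(u)]=u'/(1+u²), u=12x, u'=12

Answer: 12/(1+144x²)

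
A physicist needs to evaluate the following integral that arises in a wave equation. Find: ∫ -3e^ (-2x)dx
Since d/dx[e^(-2x)]=-2e^(-2x), we get 3/2 e^(-2x) + C

Answer: (3/2)e^(-2x) + C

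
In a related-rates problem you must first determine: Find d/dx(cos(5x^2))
Chain rule: d/dx[cos(u)] = -sin(u)·u' where u = 5x^2
u' = 10x

Answer: -10x·sin(5x^2)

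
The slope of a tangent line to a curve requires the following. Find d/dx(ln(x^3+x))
Chain rule: d/dx[ln(u)] = u'/u where u = x^3+x
u' = 3x^2+1

Answer: (3x^2+1)/(x^3+x)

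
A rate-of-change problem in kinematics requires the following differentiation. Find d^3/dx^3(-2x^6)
Apply power rule 3 times:
d^1: -12x^5
d^2: -60x^4
d^3: -240x^3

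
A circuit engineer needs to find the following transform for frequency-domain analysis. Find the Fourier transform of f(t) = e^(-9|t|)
Using the standard pair: F{e^(-a|t|)}=2a/(a^2+omega^2)
With a=9: F(omega)=18/(81+omega^2)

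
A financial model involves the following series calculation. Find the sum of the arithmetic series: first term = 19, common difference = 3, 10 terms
Last term: a_n=19 + (10 - 1)·3=46
Sum=n(a_1 + a_n)/2=10(19 + 46)/2=325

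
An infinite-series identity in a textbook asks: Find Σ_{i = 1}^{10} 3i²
=3·n(n + 1)(2n + 1)/6=3·10·11·21/6=1155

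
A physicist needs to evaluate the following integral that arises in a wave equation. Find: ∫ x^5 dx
Using power rule: ∫ x^5 dx=1/6 x^6+C=(1/6)x^6+C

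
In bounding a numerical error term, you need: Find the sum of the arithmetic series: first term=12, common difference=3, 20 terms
Last term: a_n=12+(20-1)·3=69
Sum=n(a_1+a_n)/2=20(12+69)/2=810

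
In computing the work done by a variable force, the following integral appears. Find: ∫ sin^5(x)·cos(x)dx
Let u = sin(x), du = cos(x) dx
∫ u^5 du = u^6/6 + C

Answer: sin^6(x)/6 + C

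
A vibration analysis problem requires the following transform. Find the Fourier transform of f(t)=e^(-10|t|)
Using the standard pair: F{e^(-a|t|)}=2a/(a^2 + omega^2)
With a=10: F(omega)=20/(100 + omega^2)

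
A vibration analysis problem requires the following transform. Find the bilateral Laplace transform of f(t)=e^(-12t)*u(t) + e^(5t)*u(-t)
For e^(-12t) * u(t): L=1/(s+12), Re(s) > -12
For e^(5t) * u(-t): L=-1/(s-5), Re(s) < 5
Combined: F(s)=1/(s+12)-1/(s-5), -12 < Re(s) < 5

Answer: 1/(s+12)-1/(s-5), ROC: -12 < Re(s) < 5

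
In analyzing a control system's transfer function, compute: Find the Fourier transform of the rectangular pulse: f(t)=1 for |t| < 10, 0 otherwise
F(omega)=integral from -10 to 10 of e^(-j * omega * t) dt
=2 * sin(10 * omega)/omega=20 * sinc(10 * omega/pi)

Answer: 2 * sin(10 * omega)/omega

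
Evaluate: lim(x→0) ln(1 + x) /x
L'Hôpital (0/0): lim 1/(1+x) / 1 = 1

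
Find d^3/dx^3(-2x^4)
Apply power rule 3 times:
d^1: -8x^3
d^2: -24x^2
d^3: -48x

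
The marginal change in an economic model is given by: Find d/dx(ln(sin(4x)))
Chain rule: d/dx[ln(u)]=u'/u where u=sin(4x)
u'=4cos(4x)

Answer: (4cos(4x))/(sin(4x))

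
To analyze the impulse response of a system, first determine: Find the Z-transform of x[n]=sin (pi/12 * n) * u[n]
Z{sin(w0 * n) * u[n]} = z * sin(w0)/(z^2-2z * cos(w0)+1)
With w0 = pi/12: X(z) = z * sin(pi/12)/(z^2-2z * cos(pi/12)+1)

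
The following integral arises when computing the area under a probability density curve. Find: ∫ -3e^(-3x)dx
Since d/dx[e^(-3x)] = -3e^(-3x), we get 1 e^(-3x) + C

Answer: e^(-3x) + C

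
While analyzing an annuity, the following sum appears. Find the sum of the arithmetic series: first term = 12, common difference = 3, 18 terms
Last term: a_n = 12+(18-1)·3 = 63
Sum = n(a_1+a_n)/2 = 18(12+63)/2 = 675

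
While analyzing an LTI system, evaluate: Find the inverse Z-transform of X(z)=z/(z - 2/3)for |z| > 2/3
Standard pair: z/(z-a) <-> a^n * u[n] for causal signals
With a = 2/3: x[n] = (2/3)^n * u[n]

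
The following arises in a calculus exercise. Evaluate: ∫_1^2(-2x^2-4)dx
Step 1: Find antiderivative F(x) = (-2/3)x^3 - 4x
Step 2: F(2) - F(1) = -40/3 - (-14/3) = -26/3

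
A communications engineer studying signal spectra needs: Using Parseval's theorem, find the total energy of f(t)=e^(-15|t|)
Parseval's theorem: E=integral |f(t)|^2 dt=(1/2pi) integral |F(omega)|^2 domega
E=integral_{-inf}^{inf} e^(-30|t|) dt=2*integral_0^inf e^(-30t) dt=2/(2*15)=1/15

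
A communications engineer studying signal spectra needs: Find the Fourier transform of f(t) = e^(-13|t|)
Using the standard pair: F{e^(-a|t|)}=2a/(a^2 + omega^2)
With a=13: F(omega)=26/(169 + omega^2)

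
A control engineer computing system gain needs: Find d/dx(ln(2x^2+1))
Chain rule: d/dx[ln(u)]=u'/u where u=2x^2+1
u'=4x

Answer: (4x)/(2x^2+1)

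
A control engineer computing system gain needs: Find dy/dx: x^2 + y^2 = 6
Differentiate: 2x + 2y·(dy/dx) = 0
dy/dx = -2x/(2y)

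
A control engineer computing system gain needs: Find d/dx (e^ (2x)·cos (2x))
Product rule: (fg)' = f'g+fg'
f = e^(2x), f' = 2·e^(2x)
g = cos(2x), g' = -2·sin(2x)

Answer: 2·e^(2x)·cos(2x)-2·e^(2x)·sin(2x)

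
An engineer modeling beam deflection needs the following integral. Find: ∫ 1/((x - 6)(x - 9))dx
Partial fractions: 1/((x-6)(x-9)) = A/(x-6)+B/(x-9)
A = -1/3, B = 1/3
∫ [-1/3· 1/(x-6)+1/3· 1/(x-9)] dx
= (1/3)[ln|x-9| - ln|x-6|]+C

Answer: (1/3)·ln|(x-9)/(x-6)|+C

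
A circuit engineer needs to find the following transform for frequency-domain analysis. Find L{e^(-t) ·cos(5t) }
First shifting: L{e^(at)f(t)}=F(s-a)
L{cos(5t)}=s/(s² + 25)
Shift: (s + 1)/((s + 1)² + 25)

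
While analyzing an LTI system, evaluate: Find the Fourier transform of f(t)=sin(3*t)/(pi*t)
sin(W * t)/(pi * t)=(W/pi) * sinc(W * t/pi) is the impulse response of the ideal low-pass filter with cutoff W (here W=3).
Its Fourier transform is a rectangular function:
F(omega)=1 for |omega| < 3, 0 otherwise

Answer: rect(omega/6) [i.e., 1 for |omega| < 3, 0 otherwise]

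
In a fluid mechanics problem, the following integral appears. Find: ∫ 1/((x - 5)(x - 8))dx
Partial fractions: 1/((x-5)(x-8)) = A/(x-5) + B/(x-8)
A = -1/3, B = 1/3
∫ [-1/3· 1/(x-5) + 1/3· 1/(x-8)] dx
= (1/3)[ln|x-8| - ln|x-5|] + C

Answer: (1/3)·ln|(x-8)/(x-5)| + C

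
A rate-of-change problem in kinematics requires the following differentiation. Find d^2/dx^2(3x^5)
Apply power rule 2 times:
d^1: 15x^4
d^2: 60x^3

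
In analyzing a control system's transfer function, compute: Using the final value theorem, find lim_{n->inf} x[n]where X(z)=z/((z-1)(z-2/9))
Final value theorem: lim x[n] = lim_{z->1} (z-1) * X(z)
(z-1) * X(z) = z/(z-2/9)
As z->1: 1/(1-2/9) = 1/(7/9) = 9/7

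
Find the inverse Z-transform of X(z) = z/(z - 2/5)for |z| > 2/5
Standard pair: z/(z-a) <-> a^n*u[n] for causal signals
With a=2/5: x[n]=(2/5)^n*u[n]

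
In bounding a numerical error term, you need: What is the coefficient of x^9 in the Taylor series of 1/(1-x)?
1/(1-x)=Σ x^n for |x|<1
All coefficients are 1

Answer: 1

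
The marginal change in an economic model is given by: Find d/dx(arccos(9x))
d/dx[arccos(u)]=-u'/√(1-u²), u=9x, u'=9

Answer: -9/√(1-81x²)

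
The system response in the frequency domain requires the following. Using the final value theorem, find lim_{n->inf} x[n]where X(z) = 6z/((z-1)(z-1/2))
Final value theorem: lim x[n] = lim_{z->1} (z-1) * X(z)
(z-1) * X(z) = 6z/(z-1/2)
As z->1: 6/(1 - 1/2) = 6/(1/2) = 12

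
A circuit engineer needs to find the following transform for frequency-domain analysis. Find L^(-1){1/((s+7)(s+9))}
Partial fractions: 1/((s + 7)(s + 9))=A/(s + 7) + B/(s + 9)
Cover-up: A=1/(s + 9)|_{s=-7}=1/2; B=1/(s + 7)|_{s=-9}=-1/2
L^(-1)=(1/2)e^(-7t) - (1/2)e^(-9t)

Answer: (1/2)(e^(-7t) - e^(-9t))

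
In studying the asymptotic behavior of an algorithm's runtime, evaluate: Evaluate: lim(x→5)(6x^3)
Polynomial is continuous, so substitute x = 5:
6·5^3 = 750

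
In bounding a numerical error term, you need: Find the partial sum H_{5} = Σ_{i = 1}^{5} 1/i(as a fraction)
H_5=1+1/2+1/3+...+1/5
=137/60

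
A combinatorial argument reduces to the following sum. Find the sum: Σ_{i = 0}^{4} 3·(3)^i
Geometric series: S=a(1 - r^n)/(1 - r)
a=3, r=3, n=5
S=3(1 - 243)/-2=363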